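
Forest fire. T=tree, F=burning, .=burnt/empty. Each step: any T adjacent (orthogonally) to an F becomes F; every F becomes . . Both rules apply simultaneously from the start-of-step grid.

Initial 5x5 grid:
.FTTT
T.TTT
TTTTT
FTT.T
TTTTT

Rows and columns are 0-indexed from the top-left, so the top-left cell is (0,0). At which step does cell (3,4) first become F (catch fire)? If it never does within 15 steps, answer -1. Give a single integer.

Step 1: cell (3,4)='T' (+4 fires, +2 burnt)
Step 2: cell (3,4)='T' (+6 fires, +4 burnt)
Step 3: cell (3,4)='T' (+4 fires, +6 burnt)
Step 4: cell (3,4)='T' (+3 fires, +4 burnt)
Step 5: cell (3,4)='T' (+2 fires, +3 burnt)
Step 6: cell (3,4)='F' (+1 fires, +2 burnt)
  -> target ignites at step 6
Step 7: cell (3,4)='.' (+0 fires, +1 burnt)
  fire out at step 7

6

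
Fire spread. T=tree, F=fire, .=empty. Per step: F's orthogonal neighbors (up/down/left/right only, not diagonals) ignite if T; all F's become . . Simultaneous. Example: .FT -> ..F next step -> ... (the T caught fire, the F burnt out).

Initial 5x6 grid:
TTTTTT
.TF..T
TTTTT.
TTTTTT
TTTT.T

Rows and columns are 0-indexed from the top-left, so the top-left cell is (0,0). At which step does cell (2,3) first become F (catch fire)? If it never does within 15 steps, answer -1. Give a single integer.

Step 1: cell (2,3)='T' (+3 fires, +1 burnt)
Step 2: cell (2,3)='F' (+5 fires, +3 burnt)
  -> target ignites at step 2
Step 3: cell (2,3)='.' (+7 fires, +5 burnt)
Step 4: cell (2,3)='.' (+5 fires, +7 burnt)
Step 5: cell (2,3)='.' (+3 fires, +5 burnt)
Step 6: cell (2,3)='.' (+1 fires, +3 burnt)
Step 7: cell (2,3)='.' (+0 fires, +1 burnt)
  fire out at step 7

2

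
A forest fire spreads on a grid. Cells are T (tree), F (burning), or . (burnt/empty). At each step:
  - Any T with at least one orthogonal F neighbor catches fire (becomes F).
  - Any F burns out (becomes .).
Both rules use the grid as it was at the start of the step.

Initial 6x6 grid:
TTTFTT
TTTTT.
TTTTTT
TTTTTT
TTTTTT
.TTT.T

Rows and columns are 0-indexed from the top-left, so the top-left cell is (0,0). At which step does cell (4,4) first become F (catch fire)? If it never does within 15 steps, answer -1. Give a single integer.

Step 1: cell (4,4)='T' (+3 fires, +1 burnt)
Step 2: cell (4,4)='T' (+5 fires, +3 burnt)
Step 3: cell (4,4)='T' (+5 fires, +5 burnt)
Step 4: cell (4,4)='T' (+6 fires, +5 burnt)
Step 5: cell (4,4)='F' (+6 fires, +6 burnt)
  -> target ignites at step 5
Step 6: cell (4,4)='.' (+4 fires, +6 burnt)
Step 7: cell (4,4)='.' (+3 fires, +4 burnt)
Step 8: cell (4,4)='.' (+0 fires, +3 burnt)
  fire out at step 8

5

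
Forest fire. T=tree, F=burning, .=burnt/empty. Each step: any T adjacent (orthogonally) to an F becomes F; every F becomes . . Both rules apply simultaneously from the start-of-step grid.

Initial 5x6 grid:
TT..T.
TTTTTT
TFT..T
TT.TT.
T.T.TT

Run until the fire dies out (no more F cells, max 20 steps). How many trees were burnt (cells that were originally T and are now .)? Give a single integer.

Step 1: +4 fires, +1 burnt (F count now 4)
Step 2: +4 fires, +4 burnt (F count now 4)
Step 3: +3 fires, +4 burnt (F count now 3)
Step 4: +1 fires, +3 burnt (F count now 1)
Step 5: +2 fires, +1 burnt (F count now 2)
Step 6: +1 fires, +2 burnt (F count now 1)
Step 7: +0 fires, +1 burnt (F count now 0)
Fire out after step 7
Initially T: 20, now '.': 25
Total burnt (originally-T cells now '.'): 15

Answer: 15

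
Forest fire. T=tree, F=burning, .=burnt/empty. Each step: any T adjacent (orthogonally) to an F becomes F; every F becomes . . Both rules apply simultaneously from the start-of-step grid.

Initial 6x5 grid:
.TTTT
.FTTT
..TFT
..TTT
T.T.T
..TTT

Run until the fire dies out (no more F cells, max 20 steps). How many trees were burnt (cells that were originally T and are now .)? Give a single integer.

Step 1: +6 fires, +2 burnt (F count now 6)
Step 2: +5 fires, +6 burnt (F count now 5)
Step 3: +3 fires, +5 burnt (F count now 3)
Step 4: +2 fires, +3 burnt (F count now 2)
Step 5: +1 fires, +2 burnt (F count now 1)
Step 6: +0 fires, +1 burnt (F count now 0)
Fire out after step 6
Initially T: 18, now '.': 29
Total burnt (originally-T cells now '.'): 17

Answer: 17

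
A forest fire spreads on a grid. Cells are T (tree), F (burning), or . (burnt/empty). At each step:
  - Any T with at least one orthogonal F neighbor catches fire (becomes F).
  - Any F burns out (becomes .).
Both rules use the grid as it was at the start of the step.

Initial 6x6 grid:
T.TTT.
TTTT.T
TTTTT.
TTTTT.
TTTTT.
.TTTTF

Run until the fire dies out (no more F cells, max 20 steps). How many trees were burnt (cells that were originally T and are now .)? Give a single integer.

Answer: 27

Derivation:
Step 1: +1 fires, +1 burnt (F count now 1)
Step 2: +2 fires, +1 burnt (F count now 2)
Step 3: +3 fires, +2 burnt (F count now 3)
Step 4: +4 fires, +3 burnt (F count now 4)
Step 5: +3 fires, +4 burnt (F count now 3)
Step 6: +4 fires, +3 burnt (F count now 4)
Step 7: +4 fires, +4 burnt (F count now 4)
Step 8: +4 fires, +4 burnt (F count now 4)
Step 9: +1 fires, +4 burnt (F count now 1)
Step 10: +1 fires, +1 burnt (F count now 1)
Step 11: +0 fires, +1 burnt (F count now 0)
Fire out after step 11
Initially T: 28, now '.': 35
Total burnt (originally-T cells now '.'): 27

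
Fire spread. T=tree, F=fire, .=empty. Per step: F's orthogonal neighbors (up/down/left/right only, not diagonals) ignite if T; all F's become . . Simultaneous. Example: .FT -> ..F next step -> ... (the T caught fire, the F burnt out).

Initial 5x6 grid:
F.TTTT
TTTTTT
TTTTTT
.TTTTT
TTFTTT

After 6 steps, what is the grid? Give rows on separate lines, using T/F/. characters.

Step 1: 4 trees catch fire, 2 burn out
  ..TTTT
  FTTTTT
  TTTTTT
  .TFTTT
  TF.FTT
Step 2: 7 trees catch fire, 4 burn out
  ..TTTT
  .FTTTT
  FTFTTT
  .F.FTT
  F...FT
Step 3: 5 trees catch fire, 7 burn out
  ..TTTT
  ..FTTT
  .F.FTT
  ....FT
  .....F
Step 4: 4 trees catch fire, 5 burn out
  ..FTTT
  ...FTT
  ....FT
  .....F
  ......
Step 5: 3 trees catch fire, 4 burn out
  ...FTT
  ....FT
  .....F
  ......
  ......
Step 6: 2 trees catch fire, 3 burn out
  ....FT
  .....F
  ......
  ......
  ......

....FT
.....F
......
......
......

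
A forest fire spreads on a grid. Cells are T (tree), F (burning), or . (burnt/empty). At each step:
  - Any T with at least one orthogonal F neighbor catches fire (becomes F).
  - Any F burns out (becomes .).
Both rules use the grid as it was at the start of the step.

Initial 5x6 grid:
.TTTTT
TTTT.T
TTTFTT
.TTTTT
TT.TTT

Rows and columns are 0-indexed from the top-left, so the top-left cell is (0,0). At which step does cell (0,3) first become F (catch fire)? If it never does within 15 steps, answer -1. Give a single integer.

Step 1: cell (0,3)='T' (+4 fires, +1 burnt)
Step 2: cell (0,3)='F' (+7 fires, +4 burnt)
  -> target ignites at step 2
Step 3: cell (0,3)='.' (+8 fires, +7 burnt)
Step 4: cell (0,3)='.' (+5 fires, +8 burnt)
Step 5: cell (0,3)='.' (+1 fires, +5 burnt)
Step 6: cell (0,3)='.' (+0 fires, +1 burnt)
  fire out at step 6

2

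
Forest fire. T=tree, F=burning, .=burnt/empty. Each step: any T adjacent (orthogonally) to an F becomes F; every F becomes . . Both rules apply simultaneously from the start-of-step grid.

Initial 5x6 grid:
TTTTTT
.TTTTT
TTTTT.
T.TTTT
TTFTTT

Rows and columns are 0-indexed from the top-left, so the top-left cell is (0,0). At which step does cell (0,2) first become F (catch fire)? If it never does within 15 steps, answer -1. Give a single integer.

Step 1: cell (0,2)='T' (+3 fires, +1 burnt)
Step 2: cell (0,2)='T' (+4 fires, +3 burnt)
Step 3: cell (0,2)='T' (+6 fires, +4 burnt)
Step 4: cell (0,2)='F' (+6 fires, +6 burnt)
  -> target ignites at step 4
Step 5: cell (0,2)='.' (+3 fires, +6 burnt)
Step 6: cell (0,2)='.' (+3 fires, +3 burnt)
Step 7: cell (0,2)='.' (+1 fires, +3 burnt)
Step 8: cell (0,2)='.' (+0 fires, +1 burnt)
  fire out at step 8

4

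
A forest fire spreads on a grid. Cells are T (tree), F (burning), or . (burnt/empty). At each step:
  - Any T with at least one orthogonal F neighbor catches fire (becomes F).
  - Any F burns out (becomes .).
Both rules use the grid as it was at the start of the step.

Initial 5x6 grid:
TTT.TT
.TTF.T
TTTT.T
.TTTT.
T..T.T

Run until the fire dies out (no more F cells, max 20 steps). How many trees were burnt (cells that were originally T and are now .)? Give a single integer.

Answer: 14

Derivation:
Step 1: +2 fires, +1 burnt (F count now 2)
Step 2: +4 fires, +2 burnt (F count now 4)
Step 3: +5 fires, +4 burnt (F count now 5)
Step 4: +3 fires, +5 burnt (F count now 3)
Step 5: +0 fires, +3 burnt (F count now 0)
Fire out after step 5
Initially T: 20, now '.': 24
Total burnt (originally-T cells now '.'): 14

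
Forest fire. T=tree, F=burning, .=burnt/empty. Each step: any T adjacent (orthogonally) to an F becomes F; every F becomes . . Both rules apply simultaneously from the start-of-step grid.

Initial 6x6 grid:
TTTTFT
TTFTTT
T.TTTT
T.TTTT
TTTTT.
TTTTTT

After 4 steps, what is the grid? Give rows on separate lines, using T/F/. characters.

Step 1: 7 trees catch fire, 2 burn out
  TTFF.F
  TF.FFT
  T.FTTT
  T.TTTT
  TTTTT.
  TTTTTT
Step 2: 6 trees catch fire, 7 burn out
  TF....
  F....F
  T..FFT
  T.FTTT
  TTTTT.
  TTTTTT
Step 3: 6 trees catch fire, 6 burn out
  F.....
  ......
  F....F
  T..FFT
  TTFTT.
  TTTTTT
Step 4: 6 trees catch fire, 6 burn out
  ......
  ......
  ......
  F....F
  TF.FF.
  TTFTTT

......
......
......
F....F
TF.FF.
TTFTTT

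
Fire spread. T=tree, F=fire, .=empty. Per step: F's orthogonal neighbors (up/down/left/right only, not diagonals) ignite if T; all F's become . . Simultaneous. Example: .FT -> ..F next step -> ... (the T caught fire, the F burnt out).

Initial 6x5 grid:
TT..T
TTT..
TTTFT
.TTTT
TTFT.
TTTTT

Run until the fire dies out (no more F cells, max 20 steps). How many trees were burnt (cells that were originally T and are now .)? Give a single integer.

Answer: 21

Derivation:
Step 1: +7 fires, +2 burnt (F count now 7)
Step 2: +7 fires, +7 burnt (F count now 7)
Step 3: +4 fires, +7 burnt (F count now 4)
Step 4: +2 fires, +4 burnt (F count now 2)
Step 5: +1 fires, +2 burnt (F count now 1)
Step 6: +0 fires, +1 burnt (F count now 0)
Fire out after step 6
Initially T: 22, now '.': 29
Total burnt (originally-T cells now '.'): 21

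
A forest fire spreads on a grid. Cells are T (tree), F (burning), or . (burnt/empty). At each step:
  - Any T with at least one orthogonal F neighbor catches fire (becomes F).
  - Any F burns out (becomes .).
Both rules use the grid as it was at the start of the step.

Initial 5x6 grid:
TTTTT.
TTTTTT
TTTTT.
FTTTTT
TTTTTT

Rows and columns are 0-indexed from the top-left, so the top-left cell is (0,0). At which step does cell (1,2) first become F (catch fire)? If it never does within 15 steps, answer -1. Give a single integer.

Step 1: cell (1,2)='T' (+3 fires, +1 burnt)
Step 2: cell (1,2)='T' (+4 fires, +3 burnt)
Step 3: cell (1,2)='T' (+5 fires, +4 burnt)
Step 4: cell (1,2)='F' (+5 fires, +5 burnt)
  -> target ignites at step 4
Step 5: cell (1,2)='.' (+5 fires, +5 burnt)
Step 6: cell (1,2)='.' (+3 fires, +5 burnt)
Step 7: cell (1,2)='.' (+2 fires, +3 burnt)
Step 8: cell (1,2)='.' (+0 fires, +2 burnt)
  fire out at step 8

4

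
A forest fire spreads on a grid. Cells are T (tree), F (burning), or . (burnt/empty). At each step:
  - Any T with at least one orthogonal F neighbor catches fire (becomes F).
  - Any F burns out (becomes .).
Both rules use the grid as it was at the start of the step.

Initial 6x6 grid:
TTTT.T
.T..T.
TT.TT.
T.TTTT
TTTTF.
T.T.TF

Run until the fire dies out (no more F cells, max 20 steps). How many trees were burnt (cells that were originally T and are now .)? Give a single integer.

Step 1: +3 fires, +2 burnt (F count now 3)
Step 2: +4 fires, +3 burnt (F count now 4)
Step 3: +5 fires, +4 burnt (F count now 5)
Step 4: +1 fires, +5 burnt (F count now 1)
Step 5: +2 fires, +1 burnt (F count now 2)
Step 6: +1 fires, +2 burnt (F count now 1)
Step 7: +1 fires, +1 burnt (F count now 1)
Step 8: +1 fires, +1 burnt (F count now 1)
Step 9: +1 fires, +1 burnt (F count now 1)
Step 10: +2 fires, +1 burnt (F count now 2)
Step 11: +1 fires, +2 burnt (F count now 1)
Step 12: +0 fires, +1 burnt (F count now 0)
Fire out after step 12
Initially T: 23, now '.': 35
Total burnt (originally-T cells now '.'): 22

Answer: 22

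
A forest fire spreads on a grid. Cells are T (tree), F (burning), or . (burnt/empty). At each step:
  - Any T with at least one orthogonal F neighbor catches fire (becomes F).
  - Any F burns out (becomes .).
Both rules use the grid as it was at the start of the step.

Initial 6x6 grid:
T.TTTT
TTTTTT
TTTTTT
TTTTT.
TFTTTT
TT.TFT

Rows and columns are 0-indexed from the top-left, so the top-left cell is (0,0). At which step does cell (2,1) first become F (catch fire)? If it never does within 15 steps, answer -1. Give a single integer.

Step 1: cell (2,1)='T' (+7 fires, +2 burnt)
Step 2: cell (2,1)='F' (+7 fires, +7 burnt)
  -> target ignites at step 2
Step 3: cell (2,1)='.' (+5 fires, +7 burnt)
Step 4: cell (2,1)='.' (+5 fires, +5 burnt)
Step 5: cell (2,1)='.' (+5 fires, +5 burnt)
Step 6: cell (2,1)='.' (+2 fires, +5 burnt)
Step 7: cell (2,1)='.' (+0 fires, +2 burnt)
  fire out at step 7

2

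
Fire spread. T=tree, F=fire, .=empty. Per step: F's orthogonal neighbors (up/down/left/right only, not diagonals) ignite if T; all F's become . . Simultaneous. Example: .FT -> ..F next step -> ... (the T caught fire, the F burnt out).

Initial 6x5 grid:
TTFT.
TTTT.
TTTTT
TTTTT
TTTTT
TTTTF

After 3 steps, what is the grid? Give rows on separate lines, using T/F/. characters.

Step 1: 5 trees catch fire, 2 burn out
  TF.F.
  TTFT.
  TTTTT
  TTTTT
  TTTTF
  TTTF.
Step 2: 7 trees catch fire, 5 burn out
  F....
  TF.F.
  TTFTT
  TTTTF
  TTTF.
  TTF..
Step 3: 8 trees catch fire, 7 burn out
  .....
  F....
  TF.FF
  TTFF.
  TTF..
  TF...

.....
F....
TF.FF
TTFF.
TTF..
TF...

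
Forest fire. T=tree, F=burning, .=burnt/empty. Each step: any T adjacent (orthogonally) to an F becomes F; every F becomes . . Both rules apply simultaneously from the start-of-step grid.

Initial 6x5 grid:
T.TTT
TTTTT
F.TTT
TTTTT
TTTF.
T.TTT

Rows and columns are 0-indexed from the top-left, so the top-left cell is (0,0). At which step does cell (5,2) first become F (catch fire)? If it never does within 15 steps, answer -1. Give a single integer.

Step 1: cell (5,2)='T' (+5 fires, +2 burnt)
Step 2: cell (5,2)='F' (+10 fires, +5 burnt)
  -> target ignites at step 2
Step 3: cell (5,2)='.' (+5 fires, +10 burnt)
Step 4: cell (5,2)='.' (+3 fires, +5 burnt)
Step 5: cell (5,2)='.' (+1 fires, +3 burnt)
Step 6: cell (5,2)='.' (+0 fires, +1 burnt)
  fire out at step 6

2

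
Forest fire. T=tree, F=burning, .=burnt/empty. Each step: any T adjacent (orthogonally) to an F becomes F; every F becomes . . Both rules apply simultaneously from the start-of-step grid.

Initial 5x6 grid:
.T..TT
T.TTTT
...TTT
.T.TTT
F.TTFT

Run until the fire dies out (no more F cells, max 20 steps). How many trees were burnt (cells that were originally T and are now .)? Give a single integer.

Answer: 15

Derivation:
Step 1: +3 fires, +2 burnt (F count now 3)
Step 2: +4 fires, +3 burnt (F count now 4)
Step 3: +3 fires, +4 burnt (F count now 3)
Step 4: +3 fires, +3 burnt (F count now 3)
Step 5: +2 fires, +3 burnt (F count now 2)
Step 6: +0 fires, +2 burnt (F count now 0)
Fire out after step 6
Initially T: 18, now '.': 27
Total burnt (originally-T cells now '.'): 15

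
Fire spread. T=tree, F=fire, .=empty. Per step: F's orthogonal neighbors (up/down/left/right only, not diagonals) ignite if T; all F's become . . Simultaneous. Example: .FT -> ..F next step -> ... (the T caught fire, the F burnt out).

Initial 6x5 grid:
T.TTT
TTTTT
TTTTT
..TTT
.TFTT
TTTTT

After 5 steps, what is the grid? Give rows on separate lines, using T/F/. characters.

Step 1: 4 trees catch fire, 1 burn out
  T.TTT
  TTTTT
  TTTTT
  ..FTT
  .F.FT
  TTFTT
Step 2: 5 trees catch fire, 4 burn out
  T.TTT
  TTTTT
  TTFTT
  ...FT
  ....F
  TF.FT
Step 3: 6 trees catch fire, 5 burn out
  T.TTT
  TTFTT
  TF.FT
  ....F
  .....
  F...F
Step 4: 5 trees catch fire, 6 burn out
  T.FTT
  TF.FT
  F...F
  .....
  .....
  .....
Step 5: 3 trees catch fire, 5 burn out
  T..FT
  F...F
  .....
  .....
  .....
  .....

T..FT
F...F
.....
.....
.....
.....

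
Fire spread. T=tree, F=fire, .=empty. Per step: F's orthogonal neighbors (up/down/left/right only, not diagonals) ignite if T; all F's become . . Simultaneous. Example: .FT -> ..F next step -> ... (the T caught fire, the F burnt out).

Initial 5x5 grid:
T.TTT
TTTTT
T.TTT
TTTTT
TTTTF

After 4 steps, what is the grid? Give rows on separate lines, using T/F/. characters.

Step 1: 2 trees catch fire, 1 burn out
  T.TTT
  TTTTT
  T.TTT
  TTTTF
  TTTF.
Step 2: 3 trees catch fire, 2 burn out
  T.TTT
  TTTTT
  T.TTF
  TTTF.
  TTF..
Step 3: 4 trees catch fire, 3 burn out
  T.TTT
  TTTTF
  T.TF.
  TTF..
  TF...
Step 4: 5 trees catch fire, 4 burn out
  T.TTF
  TTTF.
  T.F..
  TF...
  F....

T.TTF
TTTF.
T.F..
TF...
F....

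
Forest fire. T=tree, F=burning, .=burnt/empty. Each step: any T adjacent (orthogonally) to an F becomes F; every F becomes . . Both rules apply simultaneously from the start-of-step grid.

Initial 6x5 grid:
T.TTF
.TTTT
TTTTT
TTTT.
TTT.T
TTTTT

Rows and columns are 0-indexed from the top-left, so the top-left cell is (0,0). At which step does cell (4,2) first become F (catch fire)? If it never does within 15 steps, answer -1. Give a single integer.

Step 1: cell (4,2)='T' (+2 fires, +1 burnt)
Step 2: cell (4,2)='T' (+3 fires, +2 burnt)
Step 3: cell (4,2)='T' (+2 fires, +3 burnt)
Step 4: cell (4,2)='T' (+3 fires, +2 burnt)
Step 5: cell (4,2)='T' (+2 fires, +3 burnt)
Step 6: cell (4,2)='F' (+3 fires, +2 burnt)
  -> target ignites at step 6
Step 7: cell (4,2)='.' (+3 fires, +3 burnt)
Step 8: cell (4,2)='.' (+3 fires, +3 burnt)
Step 9: cell (4,2)='.' (+2 fires, +3 burnt)
Step 10: cell (4,2)='.' (+1 fires, +2 burnt)
Step 11: cell (4,2)='.' (+0 fires, +1 burnt)
  fire out at step 11

6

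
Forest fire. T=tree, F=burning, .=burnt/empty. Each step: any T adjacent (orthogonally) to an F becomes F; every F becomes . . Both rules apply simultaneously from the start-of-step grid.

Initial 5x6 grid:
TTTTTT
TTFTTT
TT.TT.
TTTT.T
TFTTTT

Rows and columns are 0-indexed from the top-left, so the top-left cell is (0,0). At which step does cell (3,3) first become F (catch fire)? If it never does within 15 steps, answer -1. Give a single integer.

Step 1: cell (3,3)='T' (+6 fires, +2 burnt)
Step 2: cell (3,3)='T' (+9 fires, +6 burnt)
Step 3: cell (3,3)='F' (+7 fires, +9 burnt)
  -> target ignites at step 3
Step 4: cell (3,3)='.' (+2 fires, +7 burnt)
Step 5: cell (3,3)='.' (+1 fires, +2 burnt)
Step 6: cell (3,3)='.' (+0 fires, +1 burnt)
  fire out at step 6

3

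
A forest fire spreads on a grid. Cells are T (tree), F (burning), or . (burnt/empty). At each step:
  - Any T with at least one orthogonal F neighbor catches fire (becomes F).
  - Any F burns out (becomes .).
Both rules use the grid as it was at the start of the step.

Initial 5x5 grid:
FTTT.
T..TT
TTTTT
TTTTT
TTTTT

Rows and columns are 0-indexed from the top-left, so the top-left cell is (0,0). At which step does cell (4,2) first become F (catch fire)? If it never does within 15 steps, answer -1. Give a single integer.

Step 1: cell (4,2)='T' (+2 fires, +1 burnt)
Step 2: cell (4,2)='T' (+2 fires, +2 burnt)
Step 3: cell (4,2)='T' (+3 fires, +2 burnt)
Step 4: cell (4,2)='T' (+4 fires, +3 burnt)
Step 5: cell (4,2)='T' (+4 fires, +4 burnt)
Step 6: cell (4,2)='F' (+3 fires, +4 burnt)
  -> target ignites at step 6
Step 7: cell (4,2)='.' (+2 fires, +3 burnt)
Step 8: cell (4,2)='.' (+1 fires, +2 burnt)
Step 9: cell (4,2)='.' (+0 fires, +1 burnt)
  fire out at step 9

6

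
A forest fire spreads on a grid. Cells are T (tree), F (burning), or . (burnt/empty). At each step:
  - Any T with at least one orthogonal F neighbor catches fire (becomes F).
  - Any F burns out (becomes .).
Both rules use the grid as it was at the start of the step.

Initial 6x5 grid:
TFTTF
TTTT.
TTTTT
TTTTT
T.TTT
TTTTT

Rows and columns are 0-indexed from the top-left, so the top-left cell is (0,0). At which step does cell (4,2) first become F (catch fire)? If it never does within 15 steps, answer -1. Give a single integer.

Step 1: cell (4,2)='T' (+4 fires, +2 burnt)
Step 2: cell (4,2)='T' (+4 fires, +4 burnt)
Step 3: cell (4,2)='T' (+4 fires, +4 burnt)
Step 4: cell (4,2)='T' (+4 fires, +4 burnt)
Step 5: cell (4,2)='F' (+4 fires, +4 burnt)
  -> target ignites at step 5
Step 6: cell (4,2)='.' (+4 fires, +4 burnt)
Step 7: cell (4,2)='.' (+2 fires, +4 burnt)
Step 8: cell (4,2)='.' (+0 fires, +2 burnt)
  fire out at step 8

5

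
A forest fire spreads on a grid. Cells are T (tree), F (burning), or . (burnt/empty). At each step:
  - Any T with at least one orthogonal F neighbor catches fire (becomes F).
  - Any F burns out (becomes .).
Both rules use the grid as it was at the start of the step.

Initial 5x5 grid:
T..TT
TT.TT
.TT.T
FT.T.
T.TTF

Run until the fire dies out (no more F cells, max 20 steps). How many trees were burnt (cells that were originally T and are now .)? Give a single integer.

Answer: 10

Derivation:
Step 1: +3 fires, +2 burnt (F count now 3)
Step 2: +3 fires, +3 burnt (F count now 3)
Step 3: +2 fires, +3 burnt (F count now 2)
Step 4: +1 fires, +2 burnt (F count now 1)
Step 5: +1 fires, +1 burnt (F count now 1)
Step 6: +0 fires, +1 burnt (F count now 0)
Fire out after step 6
Initially T: 15, now '.': 20
Total burnt (originally-T cells now '.'): 10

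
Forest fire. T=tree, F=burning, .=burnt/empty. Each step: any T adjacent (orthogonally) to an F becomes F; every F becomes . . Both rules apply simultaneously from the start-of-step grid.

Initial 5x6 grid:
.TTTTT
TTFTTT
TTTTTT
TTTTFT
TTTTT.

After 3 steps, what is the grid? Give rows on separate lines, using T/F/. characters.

Step 1: 8 trees catch fire, 2 burn out
  .TFTTT
  TF.FTT
  TTFTFT
  TTTF.F
  TTTTF.
Step 2: 9 trees catch fire, 8 burn out
  .F.FTT
  F...FT
  TF.F.F
  TTF...
  TTTF..
Step 3: 5 trees catch fire, 9 burn out
  ....FT
  .....F
  F.....
  TF....
  TTF...

....FT
.....F
F.....
TF....
TTF...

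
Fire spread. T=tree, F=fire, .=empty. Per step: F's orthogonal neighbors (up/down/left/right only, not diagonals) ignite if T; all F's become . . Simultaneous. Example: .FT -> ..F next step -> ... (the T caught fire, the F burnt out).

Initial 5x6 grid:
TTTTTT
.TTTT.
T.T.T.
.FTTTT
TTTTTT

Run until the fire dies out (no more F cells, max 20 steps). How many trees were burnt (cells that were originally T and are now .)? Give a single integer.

Step 1: +2 fires, +1 burnt (F count now 2)
Step 2: +4 fires, +2 burnt (F count now 4)
Step 3: +3 fires, +4 burnt (F count now 3)
Step 4: +6 fires, +3 burnt (F count now 6)
Step 5: +4 fires, +6 burnt (F count now 4)
Step 6: +2 fires, +4 burnt (F count now 2)
Step 7: +1 fires, +2 burnt (F count now 1)
Step 8: +0 fires, +1 burnt (F count now 0)
Fire out after step 8
Initially T: 23, now '.': 29
Total burnt (originally-T cells now '.'): 22

Answer: 22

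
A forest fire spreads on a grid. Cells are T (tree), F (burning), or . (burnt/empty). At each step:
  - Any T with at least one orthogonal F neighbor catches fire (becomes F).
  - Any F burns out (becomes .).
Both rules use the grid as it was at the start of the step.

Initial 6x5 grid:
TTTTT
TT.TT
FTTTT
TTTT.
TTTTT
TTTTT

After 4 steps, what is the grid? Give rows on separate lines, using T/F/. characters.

Step 1: 3 trees catch fire, 1 burn out
  TTTTT
  FT.TT
  .FTTT
  FTTT.
  TTTTT
  TTTTT
Step 2: 5 trees catch fire, 3 burn out
  FTTTT
  .F.TT
  ..FTT
  .FTT.
  FTTTT
  TTTTT
Step 3: 5 trees catch fire, 5 burn out
  .FTTT
  ...TT
  ...FT
  ..FT.
  .FTTT
  FTTTT
Step 4: 6 trees catch fire, 5 burn out
  ..FTT
  ...FT
  ....F
  ...F.
  ..FTT
  .FTTT

..FTT
...FT
....F
...F.
..FTT
.FTTT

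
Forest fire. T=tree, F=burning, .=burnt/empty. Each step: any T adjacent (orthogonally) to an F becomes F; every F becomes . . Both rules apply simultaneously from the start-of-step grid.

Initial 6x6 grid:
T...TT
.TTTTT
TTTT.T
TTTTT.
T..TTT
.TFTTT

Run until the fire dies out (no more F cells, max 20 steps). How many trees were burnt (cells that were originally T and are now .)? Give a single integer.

Answer: 25

Derivation:
Step 1: +2 fires, +1 burnt (F count now 2)
Step 2: +2 fires, +2 burnt (F count now 2)
Step 3: +3 fires, +2 burnt (F count now 3)
Step 4: +4 fires, +3 burnt (F count now 4)
Step 5: +3 fires, +4 burnt (F count now 3)
Step 6: +4 fires, +3 burnt (F count now 4)
Step 7: +5 fires, +4 burnt (F count now 5)
Step 8: +2 fires, +5 burnt (F count now 2)
Step 9: +0 fires, +2 burnt (F count now 0)
Fire out after step 9
Initially T: 26, now '.': 35
Total burnt (originally-T cells now '.'): 25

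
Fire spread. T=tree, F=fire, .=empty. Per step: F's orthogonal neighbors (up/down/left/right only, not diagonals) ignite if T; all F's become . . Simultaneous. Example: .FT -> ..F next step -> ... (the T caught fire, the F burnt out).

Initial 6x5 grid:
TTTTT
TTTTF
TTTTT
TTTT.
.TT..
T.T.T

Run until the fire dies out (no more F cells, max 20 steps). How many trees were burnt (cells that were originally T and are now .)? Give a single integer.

Step 1: +3 fires, +1 burnt (F count now 3)
Step 2: +3 fires, +3 burnt (F count now 3)
Step 3: +4 fires, +3 burnt (F count now 4)
Step 4: +4 fires, +4 burnt (F count now 4)
Step 5: +4 fires, +4 burnt (F count now 4)
Step 6: +3 fires, +4 burnt (F count now 3)
Step 7: +0 fires, +3 burnt (F count now 0)
Fire out after step 7
Initially T: 23, now '.': 28
Total burnt (originally-T cells now '.'): 21

Answer: 21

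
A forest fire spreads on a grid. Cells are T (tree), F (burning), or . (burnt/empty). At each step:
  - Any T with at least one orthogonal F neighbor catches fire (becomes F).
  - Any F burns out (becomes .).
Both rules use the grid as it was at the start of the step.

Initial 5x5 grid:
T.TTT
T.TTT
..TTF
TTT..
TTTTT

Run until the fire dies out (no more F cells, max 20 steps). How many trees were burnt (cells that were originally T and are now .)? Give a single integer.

Answer: 16

Derivation:
Step 1: +2 fires, +1 burnt (F count now 2)
Step 2: +3 fires, +2 burnt (F count now 3)
Step 3: +3 fires, +3 burnt (F count now 3)
Step 4: +3 fires, +3 burnt (F count now 3)
Step 5: +3 fires, +3 burnt (F count now 3)
Step 6: +2 fires, +3 burnt (F count now 2)
Step 7: +0 fires, +2 burnt (F count now 0)
Fire out after step 7
Initially T: 18, now '.': 23
Total burnt (originally-T cells now '.'): 16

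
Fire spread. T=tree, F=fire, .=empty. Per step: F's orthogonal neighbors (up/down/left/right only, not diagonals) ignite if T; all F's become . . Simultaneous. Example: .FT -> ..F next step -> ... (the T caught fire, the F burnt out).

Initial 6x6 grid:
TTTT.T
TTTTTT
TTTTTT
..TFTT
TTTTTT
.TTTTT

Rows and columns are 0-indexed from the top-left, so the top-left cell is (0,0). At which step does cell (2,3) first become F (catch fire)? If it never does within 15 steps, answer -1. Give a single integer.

Step 1: cell (2,3)='F' (+4 fires, +1 burnt)
  -> target ignites at step 1
Step 2: cell (2,3)='.' (+7 fires, +4 burnt)
Step 3: cell (2,3)='.' (+9 fires, +7 burnt)
Step 4: cell (2,3)='.' (+7 fires, +9 burnt)
Step 5: cell (2,3)='.' (+3 fires, +7 burnt)
Step 6: cell (2,3)='.' (+1 fires, +3 burnt)
Step 7: cell (2,3)='.' (+0 fires, +1 burnt)
  fire out at step 7

1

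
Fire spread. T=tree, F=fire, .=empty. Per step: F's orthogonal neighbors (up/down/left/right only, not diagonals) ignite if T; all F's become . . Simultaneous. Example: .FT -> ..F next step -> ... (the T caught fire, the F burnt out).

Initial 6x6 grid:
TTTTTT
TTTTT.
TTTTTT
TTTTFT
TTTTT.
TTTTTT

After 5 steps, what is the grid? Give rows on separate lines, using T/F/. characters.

Step 1: 4 trees catch fire, 1 burn out
  TTTTTT
  TTTTT.
  TTTTFT
  TTTF.F
  TTTTF.
  TTTTTT
Step 2: 6 trees catch fire, 4 burn out
  TTTTTT
  TTTTF.
  TTTF.F
  TTF...
  TTTF..
  TTTTFT
Step 3: 7 trees catch fire, 6 burn out
  TTTTFT
  TTTF..
  TTF...
  TF....
  TTF...
  TTTF.F
Step 4: 7 trees catch fire, 7 burn out
  TTTF.F
  TTF...
  TF....
  F.....
  TF....
  TTF...
Step 5: 5 trees catch fire, 7 burn out
  TTF...
  TF....
  F.....
  ......
  F.....
  TF....

TTF...
TF....
F.....
......
F.....
TF....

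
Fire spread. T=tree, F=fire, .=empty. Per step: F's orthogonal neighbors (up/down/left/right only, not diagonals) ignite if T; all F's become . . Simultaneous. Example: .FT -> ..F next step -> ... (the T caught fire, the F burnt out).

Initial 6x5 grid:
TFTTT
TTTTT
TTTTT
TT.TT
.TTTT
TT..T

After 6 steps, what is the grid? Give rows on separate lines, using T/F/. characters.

Step 1: 3 trees catch fire, 1 burn out
  F.FTT
  TFTTT
  TTTTT
  TT.TT
  .TTTT
  TT..T
Step 2: 4 trees catch fire, 3 burn out
  ...FT
  F.FTT
  TFTTT
  TT.TT
  .TTTT
  TT..T
Step 3: 5 trees catch fire, 4 burn out
  ....F
  ...FT
  F.FTT
  TF.TT
  .TTTT
  TT..T
Step 4: 4 trees catch fire, 5 burn out
  .....
  ....F
  ...FT
  F..TT
  .FTTT
  TT..T
Step 5: 4 trees catch fire, 4 burn out
  .....
  .....
  ....F
  ...FT
  ..FTT
  TF..T
Step 6: 3 trees catch fire, 4 burn out
  .....
  .....
  .....
  ....F
  ...FT
  F...T

.....
.....
.....
....F
...FT
F...T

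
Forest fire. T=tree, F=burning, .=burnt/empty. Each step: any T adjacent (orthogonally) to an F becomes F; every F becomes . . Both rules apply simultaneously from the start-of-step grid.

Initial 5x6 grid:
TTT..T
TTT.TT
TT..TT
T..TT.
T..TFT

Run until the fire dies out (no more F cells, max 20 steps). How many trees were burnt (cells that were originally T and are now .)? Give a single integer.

Step 1: +3 fires, +1 burnt (F count now 3)
Step 2: +2 fires, +3 burnt (F count now 2)
Step 3: +2 fires, +2 burnt (F count now 2)
Step 4: +1 fires, +2 burnt (F count now 1)
Step 5: +1 fires, +1 burnt (F count now 1)
Step 6: +0 fires, +1 burnt (F count now 0)
Fire out after step 6
Initially T: 19, now '.': 20
Total burnt (originally-T cells now '.'): 9

Answer: 9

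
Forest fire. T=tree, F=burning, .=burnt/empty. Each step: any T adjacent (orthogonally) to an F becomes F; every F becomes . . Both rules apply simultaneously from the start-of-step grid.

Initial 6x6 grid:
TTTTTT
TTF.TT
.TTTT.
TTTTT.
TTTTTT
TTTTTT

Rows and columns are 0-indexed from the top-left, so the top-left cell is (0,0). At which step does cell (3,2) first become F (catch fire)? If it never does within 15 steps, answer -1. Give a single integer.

Step 1: cell (3,2)='T' (+3 fires, +1 burnt)
Step 2: cell (3,2)='F' (+6 fires, +3 burnt)
  -> target ignites at step 2
Step 3: cell (3,2)='.' (+6 fires, +6 burnt)
Step 4: cell (3,2)='.' (+7 fires, +6 burnt)
Step 5: cell (3,2)='.' (+5 fires, +7 burnt)
Step 6: cell (3,2)='.' (+3 fires, +5 burnt)
Step 7: cell (3,2)='.' (+1 fires, +3 burnt)
Step 8: cell (3,2)='.' (+0 fires, +1 burnt)
  fire out at step 8

2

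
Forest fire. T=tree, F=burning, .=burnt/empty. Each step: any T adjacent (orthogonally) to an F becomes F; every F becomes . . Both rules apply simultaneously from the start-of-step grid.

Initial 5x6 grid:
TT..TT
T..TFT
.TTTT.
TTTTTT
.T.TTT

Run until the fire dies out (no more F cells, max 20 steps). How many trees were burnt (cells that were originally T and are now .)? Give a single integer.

Step 1: +4 fires, +1 burnt (F count now 4)
Step 2: +3 fires, +4 burnt (F count now 3)
Step 3: +4 fires, +3 burnt (F count now 4)
Step 4: +4 fires, +4 burnt (F count now 4)
Step 5: +1 fires, +4 burnt (F count now 1)
Step 6: +2 fires, +1 burnt (F count now 2)
Step 7: +0 fires, +2 burnt (F count now 0)
Fire out after step 7
Initially T: 21, now '.': 27
Total burnt (originally-T cells now '.'): 18

Answer: 18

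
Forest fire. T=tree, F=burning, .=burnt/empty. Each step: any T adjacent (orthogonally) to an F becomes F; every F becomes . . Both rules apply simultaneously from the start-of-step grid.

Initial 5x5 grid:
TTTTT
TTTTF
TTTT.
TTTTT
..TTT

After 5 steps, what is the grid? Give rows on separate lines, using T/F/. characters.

Step 1: 2 trees catch fire, 1 burn out
  TTTTF
  TTTF.
  TTTT.
  TTTTT
  ..TTT
Step 2: 3 trees catch fire, 2 burn out
  TTTF.
  TTF..
  TTTF.
  TTTTT
  ..TTT
Step 3: 4 trees catch fire, 3 burn out
  TTF..
  TF...
  TTF..
  TTTFT
  ..TTT
Step 4: 6 trees catch fire, 4 burn out
  TF...
  F....
  TF...
  TTF.F
  ..TFT
Step 5: 5 trees catch fire, 6 burn out
  F....
  .....
  F....
  TF...
  ..F.F

F....
.....
F....
TF...
..F.F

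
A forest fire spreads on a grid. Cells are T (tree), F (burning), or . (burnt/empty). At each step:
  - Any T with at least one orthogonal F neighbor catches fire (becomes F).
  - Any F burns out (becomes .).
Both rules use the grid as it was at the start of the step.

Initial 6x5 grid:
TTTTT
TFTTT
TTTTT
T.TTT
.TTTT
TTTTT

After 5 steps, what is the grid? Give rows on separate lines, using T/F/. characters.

Step 1: 4 trees catch fire, 1 burn out
  TFTTT
  F.FTT
  TFTTT
  T.TTT
  .TTTT
  TTTTT
Step 2: 5 trees catch fire, 4 burn out
  F.FTT
  ...FT
  F.FTT
  T.TTT
  .TTTT
  TTTTT
Step 3: 5 trees catch fire, 5 burn out
  ...FT
  ....F
  ...FT
  F.FTT
  .TTTT
  TTTTT
Step 4: 4 trees catch fire, 5 burn out
  ....F
  .....
  ....F
  ...FT
  .TFTT
  TTTTT
Step 5: 4 trees catch fire, 4 burn out
  .....
  .....
  .....
  ....F
  .F.FT
  TTFTT

.....
.....
.....
....F
.F.FT
TTFTT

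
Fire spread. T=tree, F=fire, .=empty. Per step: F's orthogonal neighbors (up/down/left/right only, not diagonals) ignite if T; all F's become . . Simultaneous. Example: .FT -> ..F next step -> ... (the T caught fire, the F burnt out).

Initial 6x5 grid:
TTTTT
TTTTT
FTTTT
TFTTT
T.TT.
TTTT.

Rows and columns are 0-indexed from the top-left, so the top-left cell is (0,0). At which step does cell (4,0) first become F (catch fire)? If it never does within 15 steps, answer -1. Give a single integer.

Step 1: cell (4,0)='T' (+4 fires, +2 burnt)
Step 2: cell (4,0)='F' (+6 fires, +4 burnt)
  -> target ignites at step 2
Step 3: cell (4,0)='.' (+7 fires, +6 burnt)
Step 4: cell (4,0)='.' (+5 fires, +7 burnt)
Step 5: cell (4,0)='.' (+2 fires, +5 burnt)
Step 6: cell (4,0)='.' (+1 fires, +2 burnt)
Step 7: cell (4,0)='.' (+0 fires, +1 burnt)
  fire out at step 7

2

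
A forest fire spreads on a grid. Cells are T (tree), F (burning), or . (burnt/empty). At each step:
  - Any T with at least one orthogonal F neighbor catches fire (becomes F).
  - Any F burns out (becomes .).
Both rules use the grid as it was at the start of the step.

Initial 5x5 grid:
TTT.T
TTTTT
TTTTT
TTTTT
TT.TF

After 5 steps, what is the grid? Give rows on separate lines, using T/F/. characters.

Step 1: 2 trees catch fire, 1 burn out
  TTT.T
  TTTTT
  TTTTT
  TTTTF
  TT.F.
Step 2: 2 trees catch fire, 2 burn out
  TTT.T
  TTTTT
  TTTTF
  TTTF.
  TT...
Step 3: 3 trees catch fire, 2 burn out
  TTT.T
  TTTTF
  TTTF.
  TTF..
  TT...
Step 4: 4 trees catch fire, 3 burn out
  TTT.F
  TTTF.
  TTF..
  TF...
  TT...
Step 5: 4 trees catch fire, 4 burn out
  TTT..
  TTF..
  TF...
  F....
  TF...

TTT..
TTF..
TF...
F....
TF...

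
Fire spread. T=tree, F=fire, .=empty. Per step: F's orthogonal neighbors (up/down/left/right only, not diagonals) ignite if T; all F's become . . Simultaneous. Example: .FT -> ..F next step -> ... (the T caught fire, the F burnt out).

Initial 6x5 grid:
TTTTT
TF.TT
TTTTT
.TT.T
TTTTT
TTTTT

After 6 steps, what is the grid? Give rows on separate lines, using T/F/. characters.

Step 1: 3 trees catch fire, 1 burn out
  TFTTT
  F..TT
  TFTTT
  .TT.T
  TTTTT
  TTTTT
Step 2: 5 trees catch fire, 3 burn out
  F.FTT
  ...TT
  F.FTT
  .FT.T
  TTTTT
  TTTTT
Step 3: 4 trees catch fire, 5 burn out
  ...FT
  ...TT
  ...FT
  ..F.T
  TFTTT
  TTTTT
Step 4: 6 trees catch fire, 4 burn out
  ....F
  ...FT
  ....F
  ....T
  F.FTT
  TFTTT
Step 5: 5 trees catch fire, 6 burn out
  .....
  ....F
  .....
  ....F
  ...FT
  F.FTT
Step 6: 2 trees catch fire, 5 burn out
  .....
  .....
  .....
  .....
  ....F
  ...FT

.....
.....
.....
.....
....F
...FT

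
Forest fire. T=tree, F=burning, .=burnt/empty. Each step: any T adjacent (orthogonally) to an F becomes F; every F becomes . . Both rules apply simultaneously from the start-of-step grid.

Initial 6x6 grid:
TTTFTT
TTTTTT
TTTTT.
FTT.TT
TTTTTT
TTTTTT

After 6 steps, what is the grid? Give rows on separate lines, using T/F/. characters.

Step 1: 6 trees catch fire, 2 burn out
  TTF.FT
  TTTFTT
  FTTTT.
  .FT.TT
  FTTTTT
  TTTTTT
Step 2: 10 trees catch fire, 6 burn out
  TF...F
  FTF.FT
  .FTFT.
  ..F.TT
  .FTTTT
  FTTTTT
Step 3: 7 trees catch fire, 10 burn out
  F.....
  .F...F
  ..F.F.
  ....TT
  ..FTTT
  .FTTTT
Step 4: 3 trees catch fire, 7 burn out
  ......
  ......
  ......
  ....FT
  ...FTT
  ..FTTT
Step 5: 3 trees catch fire, 3 burn out
  ......
  ......
  ......
  .....F
  ....FT
  ...FTT
Step 6: 2 trees catch fire, 3 burn out
  ......
  ......
  ......
  ......
  .....F
  ....FT

......
......
......
......
.....F
....FT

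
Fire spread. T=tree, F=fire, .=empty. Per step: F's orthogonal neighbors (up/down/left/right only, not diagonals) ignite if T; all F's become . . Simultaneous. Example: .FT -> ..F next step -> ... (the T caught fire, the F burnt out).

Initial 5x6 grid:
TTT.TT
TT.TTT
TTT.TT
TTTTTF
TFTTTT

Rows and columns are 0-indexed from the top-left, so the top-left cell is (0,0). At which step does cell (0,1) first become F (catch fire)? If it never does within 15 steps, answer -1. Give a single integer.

Step 1: cell (0,1)='T' (+6 fires, +2 burnt)
Step 2: cell (0,1)='T' (+8 fires, +6 burnt)
Step 3: cell (0,1)='T' (+5 fires, +8 burnt)
Step 4: cell (0,1)='F' (+4 fires, +5 burnt)
  -> target ignites at step 4
Step 5: cell (0,1)='.' (+2 fires, +4 burnt)
Step 6: cell (0,1)='.' (+0 fires, +2 burnt)
  fire out at step 6

4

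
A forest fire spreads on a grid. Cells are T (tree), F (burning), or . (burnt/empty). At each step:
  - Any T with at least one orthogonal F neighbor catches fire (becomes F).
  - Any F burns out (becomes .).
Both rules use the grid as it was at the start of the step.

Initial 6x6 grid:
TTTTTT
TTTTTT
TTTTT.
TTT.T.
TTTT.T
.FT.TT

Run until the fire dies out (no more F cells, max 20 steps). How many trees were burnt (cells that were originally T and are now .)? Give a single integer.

Answer: 26

Derivation:
Step 1: +2 fires, +1 burnt (F count now 2)
Step 2: +3 fires, +2 burnt (F count now 3)
Step 3: +4 fires, +3 burnt (F count now 4)
Step 4: +3 fires, +4 burnt (F count now 3)
Step 5: +4 fires, +3 burnt (F count now 4)
Step 6: +4 fires, +4 burnt (F count now 4)
Step 7: +3 fires, +4 burnt (F count now 3)
Step 8: +2 fires, +3 burnt (F count now 2)
Step 9: +1 fires, +2 burnt (F count now 1)
Step 10: +0 fires, +1 burnt (F count now 0)
Fire out after step 10
Initially T: 29, now '.': 33
Total burnt (originally-T cells now '.'): 26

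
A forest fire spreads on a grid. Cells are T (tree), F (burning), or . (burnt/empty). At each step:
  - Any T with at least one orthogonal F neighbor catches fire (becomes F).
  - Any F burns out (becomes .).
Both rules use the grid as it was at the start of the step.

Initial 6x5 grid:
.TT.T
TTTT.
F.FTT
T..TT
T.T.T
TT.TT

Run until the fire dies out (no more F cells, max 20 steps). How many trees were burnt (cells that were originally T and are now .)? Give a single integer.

Answer: 17

Derivation:
Step 1: +4 fires, +2 burnt (F count now 4)
Step 2: +6 fires, +4 burnt (F count now 6)
Step 3: +3 fires, +6 burnt (F count now 3)
Step 4: +2 fires, +3 burnt (F count now 2)
Step 5: +1 fires, +2 burnt (F count now 1)
Step 6: +1 fires, +1 burnt (F count now 1)
Step 7: +0 fires, +1 burnt (F count now 0)
Fire out after step 7
Initially T: 19, now '.': 28
Total burnt (originally-T cells now '.'): 17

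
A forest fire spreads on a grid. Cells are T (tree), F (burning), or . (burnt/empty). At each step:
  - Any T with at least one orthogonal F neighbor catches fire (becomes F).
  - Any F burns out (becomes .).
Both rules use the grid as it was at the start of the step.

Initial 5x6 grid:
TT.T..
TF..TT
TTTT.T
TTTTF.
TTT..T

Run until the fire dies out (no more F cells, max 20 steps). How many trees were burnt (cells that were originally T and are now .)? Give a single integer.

Step 1: +4 fires, +2 burnt (F count now 4)
Step 2: +6 fires, +4 burnt (F count now 6)
Step 3: +3 fires, +6 burnt (F count now 3)
Step 4: +1 fires, +3 burnt (F count now 1)
Step 5: +0 fires, +1 burnt (F count now 0)
Fire out after step 5
Initially T: 19, now '.': 25
Total burnt (originally-T cells now '.'): 14

Answer: 14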